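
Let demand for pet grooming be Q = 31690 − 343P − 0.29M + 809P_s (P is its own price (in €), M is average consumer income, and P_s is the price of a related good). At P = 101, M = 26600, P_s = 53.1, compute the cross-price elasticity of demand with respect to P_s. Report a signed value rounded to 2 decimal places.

1.33

At the given values, Q = 31690 − 343(101) − 0.29(26600) + 809(53.1) = 32290.9.
∂Q/∂P_s = 809.
E = (809) × (53.1/32290.9) = 1.3303…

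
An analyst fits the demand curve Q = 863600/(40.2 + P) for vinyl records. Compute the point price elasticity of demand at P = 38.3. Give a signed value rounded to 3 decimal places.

dQ/dP = −863600/(40.2 + P)² = -140.144. At P = 38.3, Q = 11001.3.
Ed = (dQ/dP)·(P/Q) = (-140.144) × (38.3/11001.3) = -0.48789…

-0.488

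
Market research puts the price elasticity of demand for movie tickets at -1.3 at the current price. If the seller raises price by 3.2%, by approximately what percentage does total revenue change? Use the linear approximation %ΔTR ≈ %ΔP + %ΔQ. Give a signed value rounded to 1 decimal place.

-1.0%

%ΔQ ≈ Ed × %ΔP = (-1.3) × (+3.2%) = -4.1600%
%ΔTR ≈ %ΔP + %ΔQ = (+3.2%) + (-4.1600%) = -0.9600%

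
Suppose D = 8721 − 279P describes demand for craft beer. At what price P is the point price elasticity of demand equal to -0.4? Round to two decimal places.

Ed = −279P/(8721 − 279P). Set this equal to -0.4:
279P = 0.4·(8721 − 279P) ⇒ 279P(1 + 0.4) = 0.4·8721
P = 0.4·8721 / (279·1.4) = 8.9308…

8.93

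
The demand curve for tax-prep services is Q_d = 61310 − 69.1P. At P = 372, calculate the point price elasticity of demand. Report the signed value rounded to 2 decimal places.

dQ_d/dP = −69.1. At P = 372, Q_d = 61310 − 69.1(372) = 35604.8.
Ed = (dQ_d/dP)·(P/Q_d) = −69.1 × (372/35604.8) = -0.7219…

-0.72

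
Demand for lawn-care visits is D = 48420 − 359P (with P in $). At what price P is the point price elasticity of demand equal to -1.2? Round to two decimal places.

73.57

Ed = −359P/(48420 − 359P). Set this equal to -1.2:
359P = 1.2·(48420 − 359P) ⇒ 359P(1 + 1.2) = 1.2·48420
P = 1.2·48420 / (359·2.2) = 73.5679…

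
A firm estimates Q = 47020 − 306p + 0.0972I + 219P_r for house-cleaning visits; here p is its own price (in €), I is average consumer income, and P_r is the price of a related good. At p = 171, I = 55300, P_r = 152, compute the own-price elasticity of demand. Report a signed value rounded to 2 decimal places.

At the given values, Q = 47020 − 306(171) + 0.0972(55300) + 219(152) = 33357.16.
∂Q/∂p = −306.
E = (-306) × (171/33357.16) = -1.5686…

-1.57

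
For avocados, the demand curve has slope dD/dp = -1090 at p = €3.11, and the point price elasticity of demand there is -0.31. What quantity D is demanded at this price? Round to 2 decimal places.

10935.16

Ed = (dD/dp)·(p/D) ⇒ D = (dD/dp)·p/Ed = (-1090)·3.11/(-0.31) = 10935.1612…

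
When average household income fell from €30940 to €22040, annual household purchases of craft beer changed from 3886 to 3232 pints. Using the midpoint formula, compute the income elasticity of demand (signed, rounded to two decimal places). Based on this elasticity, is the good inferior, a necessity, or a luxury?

%ΔQ = (3232 − 3886)/[( 3886 + 3232)/2] = -654/3559 = -0.183759…
%ΔIncome = (22040 − 30940)/[( 30940 + 22040)/2] = -8900/26490 = -0.335975…
E_income = (-654/3559) / (-8900/26490) = 0.5469…
0 < E_income < 1 ⇒ normal good, necessity.

0.55; necessity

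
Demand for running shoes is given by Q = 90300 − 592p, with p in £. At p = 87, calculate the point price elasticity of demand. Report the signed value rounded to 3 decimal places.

dQ/dp = −592. At p = 87, Q = 90300 − 592(87) = 38796.
Ed = (dQ/dp)·(p/Q) = −592 × (87/38796) = -1.32755…

-1.328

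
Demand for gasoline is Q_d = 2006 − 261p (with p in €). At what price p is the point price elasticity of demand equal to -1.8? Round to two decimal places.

4.94

Ed = −261p/(2006 − 261p). Set this equal to -1.8:
261p = 1.8·(2006 − 261p) ⇒ 261p(1 + 1.8) = 1.8·2006
p = 1.8·2006 / (261·2.8) = 4.9408…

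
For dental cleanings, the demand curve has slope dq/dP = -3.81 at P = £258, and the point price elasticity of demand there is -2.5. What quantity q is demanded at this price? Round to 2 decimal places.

393.19

Ed = (dq/dP)·(P/q) ⇒ q = (dq/dP)·P/Ed = (-3.81)·258/(-2.5) = 393.192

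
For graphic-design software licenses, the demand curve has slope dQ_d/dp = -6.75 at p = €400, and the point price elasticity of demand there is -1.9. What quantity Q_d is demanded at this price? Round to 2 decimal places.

Ed = (dQ_d/dp)·(p/Q_d) ⇒ Q_d = (dQ_d/dp)·p/Ed = (-6.75)·400/(-1.9) = 1421.0526…

1421.05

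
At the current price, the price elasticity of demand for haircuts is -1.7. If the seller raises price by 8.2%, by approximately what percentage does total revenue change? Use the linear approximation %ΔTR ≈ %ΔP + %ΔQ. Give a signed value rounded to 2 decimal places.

%ΔQ ≈ Ed × %ΔP = (-1.7) × (+8.2%) = -13.9400%
%ΔTR ≈ %ΔP + %ΔQ = (+8.2%) + (-13.9400%) = -5.7400%

-5.74%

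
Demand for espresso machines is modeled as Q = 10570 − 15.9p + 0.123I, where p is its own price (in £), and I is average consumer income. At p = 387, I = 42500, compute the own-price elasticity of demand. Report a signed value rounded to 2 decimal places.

At the given values, Q = 10570 − 15.9(387) + 0.123(42500) = 9644.2.
∂Q/∂p = −15.9.
E = (-15.9) × (387/9644.2) = -0.6380…

-0.64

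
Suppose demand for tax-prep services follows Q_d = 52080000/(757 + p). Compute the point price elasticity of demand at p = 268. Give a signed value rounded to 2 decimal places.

dQ_d/dp = −52080000/(757 + p)² = -49.5705. At p = 268, Q_d = 50809.8.
Ed = (dQ_d/dp)·(p/Q_d) = (-49.5705) × (268/50809.8) = -0.2614…

-0.26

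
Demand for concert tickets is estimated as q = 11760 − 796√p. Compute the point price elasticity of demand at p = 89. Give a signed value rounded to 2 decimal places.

-0.88

dq/dp = −796/(2√p) = -42.1879. At p = 89, q = 4250.55.
Ed = (dq/dp)·(p/q) = (-42.1879) × (89/4250.55) = -0.8833…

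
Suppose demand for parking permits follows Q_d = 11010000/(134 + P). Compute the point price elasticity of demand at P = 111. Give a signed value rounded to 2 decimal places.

-0.45

dQ_d/dP = −11010000/(134 + P)² = -183.424. At P = 111, Q_d = 44938.8.
Ed = (dQ_d/dP)·(P/Q_d) = (-183.424) × (111/44938.8) = -0.4530…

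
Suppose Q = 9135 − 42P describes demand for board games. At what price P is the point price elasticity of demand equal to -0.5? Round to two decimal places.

72.50

Ed = −42P/(9135 − 42P). Set this equal to -0.5:
42P = 0.5·(9135 − 42P) ⇒ 42P(1 + 0.5) = 0.5·9135
P = 0.5·9135 / (42·1.5) = 72.5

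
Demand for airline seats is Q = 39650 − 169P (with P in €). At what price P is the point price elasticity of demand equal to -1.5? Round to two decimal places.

Ed = −169P/(39650 − 169P). Set this equal to -1.5:
169P = 1.5·(39650 − 169P) ⇒ 169P(1 + 1.5) = 1.5·39650
P = 1.5·39650 / (169·2.5) = 140.7692…

140.77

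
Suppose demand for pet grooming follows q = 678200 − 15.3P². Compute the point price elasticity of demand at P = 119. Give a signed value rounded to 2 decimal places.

dq/dP = −2·15.3·P = -3641.4. At P = 119, q = 461536.7.
Ed = (dq/dP)·(P/q) = (-3641.4) × (119/461536.7) = -0.9388…

-0.94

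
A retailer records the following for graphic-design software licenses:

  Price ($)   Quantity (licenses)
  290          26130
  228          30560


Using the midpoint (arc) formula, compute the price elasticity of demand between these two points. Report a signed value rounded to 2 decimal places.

%ΔQ = (30560 − 26130) / [(26130 + 30560)/2] = 4430/28345 = 0.156288…
%ΔP = (228 − 290) / [(290 + 228)/2] = -62/259 = -0.239382…
Arc Ed = %ΔQ / %ΔP = (4430/28345) / (-62/259) = -0.6528…

-0.65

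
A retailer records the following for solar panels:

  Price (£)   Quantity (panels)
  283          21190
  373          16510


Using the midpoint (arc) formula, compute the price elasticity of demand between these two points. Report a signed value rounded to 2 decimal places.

%ΔQ = (16510 − 21190) / [(21190 + 16510)/2] = -4680/18850 = -0.248275…
%ΔP = (373 − 283) / [(283 + 373)/2] = 90/328 = 0.274390…
Arc Ed = %ΔQ / %ΔP = (-4680/18850) / (90/328) = -0.9048…

-0.90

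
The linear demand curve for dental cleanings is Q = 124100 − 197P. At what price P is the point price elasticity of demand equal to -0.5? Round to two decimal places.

209.98

Ed = −197P/(124100 − 197P). Set this equal to -0.5:
197P = 0.5·(124100 − 197P) ⇒ 197P(1 + 0.5) = 0.5·124100
P = 0.5·124100 / (197·1.5) = 209.9830…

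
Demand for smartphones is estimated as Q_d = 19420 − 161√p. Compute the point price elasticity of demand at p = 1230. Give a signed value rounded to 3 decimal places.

dQ_d/dp = −161/(2√p) = -2.29532. At p = 1230, Q_d = 13773.5.
Ed = (dQ_d/dp)·(p/Q_d) = (-2.29532) × (1230/13773.5) = -0.20497…

-0.205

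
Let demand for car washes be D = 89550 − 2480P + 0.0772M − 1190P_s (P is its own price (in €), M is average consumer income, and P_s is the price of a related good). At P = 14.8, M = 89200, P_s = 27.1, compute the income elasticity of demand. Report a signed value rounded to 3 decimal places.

At the given values, D = 89550 − 2480(14.8) + 0.0772(89200) − 1190(27.1) = 27483.24.
∂D/∂M = 0.0772.
E = (0.0772) × (89200/27483.24) = 0.25056…

0.251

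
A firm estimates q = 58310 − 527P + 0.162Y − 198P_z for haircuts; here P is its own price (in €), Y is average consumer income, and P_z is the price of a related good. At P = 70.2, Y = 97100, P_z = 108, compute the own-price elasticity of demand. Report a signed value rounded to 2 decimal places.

At the given values, q = 58310 − 527(70.2) + 0.162(97100) − 198(108) = 15660.8.
∂q/∂P = −527.
E = (-527) × (70.2/15660.8) = -2.3622…

-2.36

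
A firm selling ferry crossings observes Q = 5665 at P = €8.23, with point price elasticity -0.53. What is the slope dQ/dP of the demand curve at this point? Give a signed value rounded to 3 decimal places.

Ed = (dQ/dP)·(P/Q) ⇒ dQ/dP = Ed·Q/P = (-0.53)·5665/8.23 = -364.81773…

-364.818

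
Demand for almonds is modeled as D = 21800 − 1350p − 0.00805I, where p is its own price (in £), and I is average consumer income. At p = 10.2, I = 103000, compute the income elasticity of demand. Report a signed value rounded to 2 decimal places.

-0.12

At the given values, D = 21800 − 1350(10.2) − 0.00805(103000) = 7200.85.
∂D/∂I = -0.00805.
E = (-0.00805) × (103000/7200.85) = -0.1151…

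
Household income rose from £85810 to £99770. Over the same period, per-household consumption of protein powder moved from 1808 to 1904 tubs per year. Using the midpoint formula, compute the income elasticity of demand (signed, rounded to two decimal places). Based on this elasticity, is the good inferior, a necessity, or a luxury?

%ΔQ = (1904 − 1808)/[( 1808 + 1904)/2] = 96/1856 = 0.051724…
%ΔIncome = (99770 − 85810)/[( 85810 + 99770)/2] = 13960/92790 = 0.150447…
E_income = (96/1856) / (13960/92790) = 0.3438…
0 < E_income < 1 ⇒ normal good, necessity.

0.34; necessity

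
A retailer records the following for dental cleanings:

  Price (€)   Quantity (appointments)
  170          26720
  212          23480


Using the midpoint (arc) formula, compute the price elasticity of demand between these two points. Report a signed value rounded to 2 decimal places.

-0.59

%ΔQ = (23480 − 26720) / [(26720 + 23480)/2] = -3240/25100 = -0.129083…
%ΔP = (212 − 170) / [(170 + 212)/2] = 42/191 = 0.219895…
Arc Ed = %ΔQ / %ΔP = (-3240/25100) / (42/191) = -0.5870…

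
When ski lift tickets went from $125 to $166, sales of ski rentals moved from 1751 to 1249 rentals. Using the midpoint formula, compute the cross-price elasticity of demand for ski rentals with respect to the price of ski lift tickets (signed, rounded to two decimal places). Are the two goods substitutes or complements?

%ΔQ_{ski rentals} = (1249 − 1751)/avg = -502/1500 = -0.334666…
%ΔP_{ski lift tickets} = (166 − 125)/avg = 41/145.5 = 0.281786…
E_cross = (-502/1500) / (41/145.5) = -1.1876…
E_cross < 0 ⇒ the goods are complements.

-1.19; complements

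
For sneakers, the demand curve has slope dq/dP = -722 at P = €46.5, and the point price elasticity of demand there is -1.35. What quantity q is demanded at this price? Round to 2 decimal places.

Ed = (dq/dP)·(P/q) ⇒ q = (dq/dP)·P/Ed = (-722)·46.5/(-1.35) = 24868.8888…

24868.89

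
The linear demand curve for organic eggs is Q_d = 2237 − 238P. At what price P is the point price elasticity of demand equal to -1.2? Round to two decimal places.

5.13

Ed = −238P/(2237 − 238P). Set this equal to -1.2:
238P = 1.2·(2237 − 238P) ⇒ 238P(1 + 1.2) = 1.2·2237
P = 1.2·2237 / (238·2.2) = 5.1268…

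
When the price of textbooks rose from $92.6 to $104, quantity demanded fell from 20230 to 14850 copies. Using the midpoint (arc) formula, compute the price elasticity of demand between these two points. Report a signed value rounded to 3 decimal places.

-2.645

%ΔQ = (14850 − 20230) / [(20230 + 14850)/2] = -5380/17540 = -0.306727…
%ΔP = (104 − 92.6) / [(92.6 + 104)/2] = 11.4/98.3 = 0.115971…
Arc Ed = %ΔQ / %ΔP = (-5380/17540) / (11.4/98.3) = -2.64485…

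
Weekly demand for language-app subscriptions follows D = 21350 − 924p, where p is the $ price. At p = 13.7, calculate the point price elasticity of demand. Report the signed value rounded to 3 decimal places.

dD/dp = −924. At p = 13.7, D = 21350 − 924(13.7) = 8691.2.
Ed = (dD/dp)·(p/D) = −924 × (13.7/8691.2) = -1.45650…

-1.457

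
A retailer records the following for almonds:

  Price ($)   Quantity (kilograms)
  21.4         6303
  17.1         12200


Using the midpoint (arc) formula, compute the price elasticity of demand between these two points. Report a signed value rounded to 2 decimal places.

%ΔQ = (12200 − 6303) / [(6303 + 12200)/2] = 5897/9251.5 = 0.637410…
%ΔP = (17.1 − 21.4) / [(21.4 + 17.1)/2] = -4.3/19.25 = -0.223376…
Arc Ed = %ΔQ / %ΔP = (5897/9251.5) / (-4.3/19.25) = -2.8535…

-2.85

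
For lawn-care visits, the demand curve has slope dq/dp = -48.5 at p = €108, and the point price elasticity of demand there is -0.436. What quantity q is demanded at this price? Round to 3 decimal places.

12013.761

Ed = (dq/dp)·(p/q) ⇒ q = (dq/dp)·p/Ed = (-48.5)·108/(-0.436) = 12013.76146…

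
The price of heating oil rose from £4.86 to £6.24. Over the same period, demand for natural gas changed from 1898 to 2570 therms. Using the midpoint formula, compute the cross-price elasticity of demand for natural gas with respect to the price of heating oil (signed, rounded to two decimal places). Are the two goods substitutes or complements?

%ΔQ_{natural gas} = (2570 − 1898)/avg = 672/2234 = 0.300805…
%ΔP_{heating oil} = (6.24 − 4.86)/avg = 1.38/5.55 = 0.248648…
E_cross = (672/2234) / (1.38/5.55) = 1.2097…
E_cross > 0 ⇒ the goods are substitutes.

1.21; substitutes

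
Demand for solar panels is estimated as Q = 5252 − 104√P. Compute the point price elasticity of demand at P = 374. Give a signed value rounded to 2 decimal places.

-0.31

dQ/dP = −104/(2√P) = -2.68886. At P = 374, Q = 3240.74.
Ed = (dQ/dP)·(P/Q) = (-2.68886) × (374/3240.74) = -0.3103…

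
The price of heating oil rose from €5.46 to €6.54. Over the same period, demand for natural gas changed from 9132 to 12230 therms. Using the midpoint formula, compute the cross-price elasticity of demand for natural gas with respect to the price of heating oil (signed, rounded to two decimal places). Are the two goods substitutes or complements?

%ΔQ_{natural gas} = (12230 − 9132)/avg = 3098/10681 = 0.290047…
%ΔP_{heating oil} = (6.54 − 5.46)/avg = 1.08/6 = 0.18
E_cross = (3098/10681) / (1.08/6) = 1.6113…
E_cross > 0 ⇒ the goods are substitutes.

1.61; substitutes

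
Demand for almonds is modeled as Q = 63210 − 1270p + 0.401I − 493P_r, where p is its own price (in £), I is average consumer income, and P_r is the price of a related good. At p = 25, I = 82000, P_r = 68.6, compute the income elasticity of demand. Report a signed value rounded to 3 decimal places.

1.077

At the given values, Q = 63210 − 1270(25) + 0.401(82000) − 493(68.6) = 30522.2.
∂Q/∂I = 0.401.
E = (0.401) × (82000/30522.2) = 1.07731…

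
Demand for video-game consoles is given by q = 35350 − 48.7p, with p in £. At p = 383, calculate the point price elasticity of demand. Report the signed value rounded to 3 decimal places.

-1.117

dq/dp = −48.7. At p = 383, q = 35350 − 48.7(383) = 16697.9.
Ed = (dq/dp)·(p/q) = −48.7 × (383/16697.9) = -1.11703…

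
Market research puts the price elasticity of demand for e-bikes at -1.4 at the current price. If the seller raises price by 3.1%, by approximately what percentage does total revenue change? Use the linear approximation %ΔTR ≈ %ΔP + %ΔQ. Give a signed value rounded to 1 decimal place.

-1.2%

%ΔQ ≈ Ed × %ΔP = (-1.4) × (+3.1%) = -4.3400%
%ΔTR ≈ %ΔP + %ΔQ = (+3.1%) + (-4.3400%) = -1.2400%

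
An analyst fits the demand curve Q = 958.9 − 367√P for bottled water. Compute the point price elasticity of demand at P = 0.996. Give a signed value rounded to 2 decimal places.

dQ/dP = −367/(2√P) = -183.868. At P = 0.996, Q = 592.635.
Ed = (dQ/dP)·(P/Q) = (-183.868) × (0.996/592.635) = -0.3090…

-0.31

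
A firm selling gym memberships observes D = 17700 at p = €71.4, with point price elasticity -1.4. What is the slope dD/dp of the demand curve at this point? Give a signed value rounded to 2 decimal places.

-347.06

Ed = (dD/dp)·(p/D) ⇒ dD/dp = Ed·D/p = (-1.4)·17700/71.4 = -347.0588…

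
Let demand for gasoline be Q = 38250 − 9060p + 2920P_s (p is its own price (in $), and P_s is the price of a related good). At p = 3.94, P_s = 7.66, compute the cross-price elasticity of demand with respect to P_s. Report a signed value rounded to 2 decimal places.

At the given values, Q = 38250 − 9060(3.94) + 2920(7.66) = 24920.8.
∂Q/∂P_s = 2920.
E = (2920) × (7.66/24920.8) = 0.8975…

0.90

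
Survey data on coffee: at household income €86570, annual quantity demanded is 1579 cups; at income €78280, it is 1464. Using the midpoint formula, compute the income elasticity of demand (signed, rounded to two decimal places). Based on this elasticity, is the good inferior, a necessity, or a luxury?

0.75; necessity

%ΔQ = (1464 − 1579)/[( 1579 + 1464)/2] = -115/1521.5 = -0.075583…
%ΔIncome = (78280 − 86570)/[( 86570 + 78280)/2] = -8290/82425 = -0.100576…
E_income = (-115/1521.5) / (-8290/82425) = 0.7515…
0 < E_income < 1 ⇒ normal good, necessity.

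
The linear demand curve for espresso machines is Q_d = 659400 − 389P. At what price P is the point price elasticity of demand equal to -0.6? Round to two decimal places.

Ed = −389P/(659400 − 389P). Set this equal to -0.6:
389P = 0.6·(659400 − 389P) ⇒ 389P(1 + 0.6) = 0.6·659400
P = 0.6·659400 / (389·1.6) = 635.6683…

635.67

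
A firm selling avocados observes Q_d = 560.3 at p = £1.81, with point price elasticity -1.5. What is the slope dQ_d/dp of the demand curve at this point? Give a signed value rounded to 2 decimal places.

Ed = (dQ_d/dp)·(p/Q_d) ⇒ dQ_d/dp = Ed·Q_d/p = (-1.5)·560.3/1.81 = -464.3370…

-464.34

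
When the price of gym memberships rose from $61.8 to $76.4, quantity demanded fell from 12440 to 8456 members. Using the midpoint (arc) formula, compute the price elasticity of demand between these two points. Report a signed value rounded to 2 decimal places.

%ΔQ = (8456 − 12440) / [(12440 + 8456)/2] = -3984/10448 = -0.381316…
%ΔP = (76.4 − 61.8) / [(61.8 + 76.4)/2] = 14.6/69.1 = 0.211287…
Arc Ed = %ΔQ / %ΔP = (-3984/10448) / (14.6/69.1) = -1.8047…

-1.80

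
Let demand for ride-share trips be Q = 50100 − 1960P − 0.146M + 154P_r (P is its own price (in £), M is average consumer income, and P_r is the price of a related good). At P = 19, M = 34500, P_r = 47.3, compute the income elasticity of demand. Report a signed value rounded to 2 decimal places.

-0.33

At the given values, Q = 50100 − 1960(19) − 0.146(34500) + 154(47.3) = 15107.2.
∂Q/∂M = -0.146.
E = (-0.146) × (34500/15107.2) = -0.3334…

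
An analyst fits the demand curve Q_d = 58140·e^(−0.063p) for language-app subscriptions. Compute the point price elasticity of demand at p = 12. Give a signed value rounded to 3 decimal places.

dQ_d/dp = −0.063·Q_d = -1719.84. At p = 12, Q_d = 27299.1.
Ed = (dQ_d/dp)·(p/Q_d) = (-1719.84) × (12/27299.1) = -0.756

-0.756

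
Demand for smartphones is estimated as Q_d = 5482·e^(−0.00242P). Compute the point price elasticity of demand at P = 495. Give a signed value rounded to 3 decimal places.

-1.198

dQ_d/dP = −0.00242·Q_d = -4.00417. At P = 495, Q_d = 1654.62.
Ed = (dQ_d/dP)·(P/Q_d) = (-4.00417) × (495/1654.62) = -1.1979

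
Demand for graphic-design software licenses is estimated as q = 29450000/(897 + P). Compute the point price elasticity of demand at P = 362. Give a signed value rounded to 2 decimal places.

-0.29

dq/dP = −29450000/(897 + P)² = -18.5795. At P = 362, q = 23391.6.
Ed = (dq/dP)·(P/q) = (-18.5795) × (362/23391.6) = -0.2875…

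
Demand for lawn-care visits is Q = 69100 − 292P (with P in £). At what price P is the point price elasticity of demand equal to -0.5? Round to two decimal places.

78.88

Ed = −292P/(69100 − 292P). Set this equal to -0.5:
292P = 0.5·(69100 − 292P) ⇒ 292P(1 + 0.5) = 0.5·69100
P = 0.5·69100 / (292·1.5) = 78.8812…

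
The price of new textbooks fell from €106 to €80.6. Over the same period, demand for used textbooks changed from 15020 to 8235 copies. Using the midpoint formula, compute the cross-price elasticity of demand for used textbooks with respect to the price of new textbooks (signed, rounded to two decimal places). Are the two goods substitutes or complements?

2.14; substitutes

%ΔQ_{used textbooks} = (8235 − 15020)/avg = -6785/11627.5 = -0.583530…
%ΔP_{new textbooks} = (80.6 − 106)/avg = -25.4/93.3 = -0.272240…
E_cross = (-6785/11627.5) / (-25.4/93.3) = 2.1434…
E_cross > 0 ⇒ the goods are substitutes.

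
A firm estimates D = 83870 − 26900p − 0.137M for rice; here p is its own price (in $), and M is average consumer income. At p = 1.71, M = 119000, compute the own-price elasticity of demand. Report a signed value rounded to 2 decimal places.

At the given values, D = 83870 − 26900(1.71) − 0.137(119000) = 21568.
∂D/∂p = −26900.
E = (-26900) × (1.71/21568) = -2.1327…

-2.13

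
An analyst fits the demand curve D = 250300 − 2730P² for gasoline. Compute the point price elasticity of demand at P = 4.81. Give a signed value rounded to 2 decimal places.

dD/dP = −2·2730·P = -26262.6. At P = 4.81, D = 187138.447.
Ed = (dD/dP)·(P/D) = (-26262.6) × (4.81/187138.447) = -0.6750…

-0.68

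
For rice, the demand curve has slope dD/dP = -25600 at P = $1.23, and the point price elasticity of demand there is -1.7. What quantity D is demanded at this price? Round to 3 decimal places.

18522.353

Ed = (dD/dP)·(P/D) ⇒ D = (dD/dP)·P/Ed = (-25600)·1.23/(-1.7) = 18522.35294…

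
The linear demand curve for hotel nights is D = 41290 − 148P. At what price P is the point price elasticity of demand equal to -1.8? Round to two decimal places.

179.35

Ed = −148P/(41290 − 148P). Set this equal to -1.8:
148P = 1.8·(41290 − 148P) ⇒ 148P(1 + 1.8) = 1.8·41290
P = 1.8·41290 / (148·2.8) = 179.3484…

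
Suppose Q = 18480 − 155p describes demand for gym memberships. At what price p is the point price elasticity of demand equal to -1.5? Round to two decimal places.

71.54

Ed = −155p/(18480 − 155p). Set this equal to -1.5:
155p = 1.5·(18480 − 155p) ⇒ 155p(1 + 1.5) = 1.5·18480
p = 1.5·18480 / (155·2.5) = 71.5354…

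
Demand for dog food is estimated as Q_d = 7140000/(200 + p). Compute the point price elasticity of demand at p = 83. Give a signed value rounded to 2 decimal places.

dQ_d/dp = −7140000/(200 + p)² = -89.1508. At p = 83, Q_d = 25229.7.
Ed = (dQ_d/dp)·(p/Q_d) = (-89.1508) × (83/25229.7) = -0.2932…

-0.29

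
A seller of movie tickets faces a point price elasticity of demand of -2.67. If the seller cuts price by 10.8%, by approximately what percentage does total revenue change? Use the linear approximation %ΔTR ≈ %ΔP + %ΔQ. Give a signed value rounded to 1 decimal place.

%ΔQ ≈ Ed × %ΔP = (-2.67) × (-10.8%) = +28.8360%
%ΔTR ≈ %ΔP + %ΔQ = (-10.8%) + (+28.8360%) = +18.0360%

+18.0%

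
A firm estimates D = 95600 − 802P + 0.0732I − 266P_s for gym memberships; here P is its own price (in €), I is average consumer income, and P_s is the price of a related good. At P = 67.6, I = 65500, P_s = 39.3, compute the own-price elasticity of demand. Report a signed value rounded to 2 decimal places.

At the given values, D = 95600 − 802(67.6) + 0.0732(65500) − 266(39.3) = 35725.6.
∂D/∂P = −802.
E = (-802) × (67.6/35725.6) = -1.5175…

-1.52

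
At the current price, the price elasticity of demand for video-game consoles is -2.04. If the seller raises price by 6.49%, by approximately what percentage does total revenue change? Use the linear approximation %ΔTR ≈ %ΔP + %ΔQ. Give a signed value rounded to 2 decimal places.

-6.75%

%ΔQ ≈ Ed × %ΔP = (-2.04) × (+6.49%) = -13.2396%
%ΔTR ≈ %ΔP + %ΔQ = (+6.49%) + (-13.2396%) = -6.7496%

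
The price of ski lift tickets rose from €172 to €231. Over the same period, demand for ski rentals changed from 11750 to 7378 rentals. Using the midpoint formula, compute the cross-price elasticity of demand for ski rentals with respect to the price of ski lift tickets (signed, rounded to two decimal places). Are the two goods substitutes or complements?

%ΔQ_{ski rentals} = (7378 − 11750)/avg = -4372/9564 = -0.457130…
%ΔP_{ski lift tickets} = (231 − 172)/avg = 59/201.5 = 0.292803…
E_cross = (-4372/9564) / (59/201.5) = -1.5612…
E_cross < 0 ⇒ the goods are complements.

-1.56; complements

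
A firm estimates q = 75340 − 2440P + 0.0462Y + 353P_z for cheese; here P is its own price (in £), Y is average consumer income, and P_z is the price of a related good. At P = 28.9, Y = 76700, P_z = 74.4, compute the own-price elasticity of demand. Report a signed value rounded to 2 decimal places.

At the given values, q = 75340 − 2440(28.9) + 0.0462(76700) + 353(74.4) = 34630.74.
∂q/∂P = −2440.
E = (-2440) × (28.9/34630.74) = -2.0362…

-2.04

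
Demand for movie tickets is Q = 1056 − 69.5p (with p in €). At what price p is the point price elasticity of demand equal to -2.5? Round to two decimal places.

Ed = −69.5p/(1056 − 69.5p). Set this equal to -2.5:
69.5p = 2.5·(1056 − 69.5p) ⇒ 69.5p(1 + 2.5) = 2.5·1056
p = 2.5·1056 / (69.5·3.5) = 10.8530…

10.85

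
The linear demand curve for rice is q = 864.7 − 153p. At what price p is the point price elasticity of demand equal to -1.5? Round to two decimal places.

3.39

Ed = −153p/(864.7 − 153p). Set this equal to -1.5:
153p = 1.5·(864.7 − 153p) ⇒ 153p(1 + 1.5) = 1.5·864.7
p = 1.5·864.7 / (153·2.5) = 3.3909…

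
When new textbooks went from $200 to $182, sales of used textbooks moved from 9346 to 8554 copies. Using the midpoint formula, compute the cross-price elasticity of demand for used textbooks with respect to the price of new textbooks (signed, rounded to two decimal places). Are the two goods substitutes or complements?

%ΔQ_{used textbooks} = (8554 − 9346)/avg = -792/8950 = -0.088491…
%ΔP_{new textbooks} = (182 − 200)/avg = -18/191 = -0.094240…
E_cross = (-792/8950) / (-18/191) = 0.9389…
E_cross > 0 ⇒ the goods are substitutes.

0.94; substitutes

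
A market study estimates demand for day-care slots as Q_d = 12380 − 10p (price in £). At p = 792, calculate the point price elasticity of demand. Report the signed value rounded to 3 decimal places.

-1.776

dQ_d/dp = −10. At p = 792, Q_d = 12380 − 10(792) = 4460.
Ed = (dQ_d/dp)·(p/Q_d) = −10 × (792/4460) = -1.77578…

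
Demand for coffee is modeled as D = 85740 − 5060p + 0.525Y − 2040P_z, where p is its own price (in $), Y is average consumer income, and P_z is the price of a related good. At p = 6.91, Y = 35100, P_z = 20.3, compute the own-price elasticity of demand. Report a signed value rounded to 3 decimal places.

-1.258

At the given values, D = 85740 − 5060(6.91) + 0.525(35100) − 2040(20.3) = 27790.9.
∂D/∂p = −5060.
E = (-5060) × (6.91/27790.9) = -1.25813…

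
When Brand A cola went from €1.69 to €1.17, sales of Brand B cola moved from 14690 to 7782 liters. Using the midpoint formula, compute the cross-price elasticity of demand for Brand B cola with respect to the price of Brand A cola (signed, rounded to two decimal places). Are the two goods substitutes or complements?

%ΔQ_{Brand B cola} = (7782 − 14690)/avg = -6908/11236 = -0.614809…
%ΔP_{Brand A cola} = (1.17 − 1.69)/avg = -0.52/1.43 = -0.363636…
E_cross = (-6908/11236) / (-0.52/1.43) = 1.6907…
E_cross > 0 ⇒ the goods are substitutes.

1.69; substitutes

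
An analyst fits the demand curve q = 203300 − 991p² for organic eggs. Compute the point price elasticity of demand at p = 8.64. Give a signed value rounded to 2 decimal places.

-1.14

dq/dp = −2·991·p = -17124.48. At p = 8.64, q = 129322.2464.
Ed = (dq/dp)·(p/q) = (-17124.48) × (8.64/129322.2464) = -1.1440…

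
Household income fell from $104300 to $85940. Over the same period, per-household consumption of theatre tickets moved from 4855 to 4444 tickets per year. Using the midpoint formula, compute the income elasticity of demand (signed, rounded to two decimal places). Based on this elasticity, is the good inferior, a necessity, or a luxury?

%ΔQ = (4444 − 4855)/[( 4855 + 4444)/2] = -411/4649.5 = -0.088396…
%ΔIncome = (85940 − 104300)/[( 104300 + 85940)/2] = -18360/95120 = -0.193019…
E_income = (-411/4649.5) / (-18360/95120) = 0.4579…
0 < E_income < 1 ⇒ normal good, necessity.

0.46; necessity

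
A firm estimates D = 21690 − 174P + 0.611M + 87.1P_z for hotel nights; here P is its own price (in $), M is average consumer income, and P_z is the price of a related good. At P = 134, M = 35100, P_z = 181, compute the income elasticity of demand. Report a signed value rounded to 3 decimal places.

0.603

At the given values, D = 21690 − 174(134) + 0.611(35100) + 87.1(181) = 35585.2.
∂D/∂M = 0.611.
E = (0.611) × (35100/35585.2) = 0.60266…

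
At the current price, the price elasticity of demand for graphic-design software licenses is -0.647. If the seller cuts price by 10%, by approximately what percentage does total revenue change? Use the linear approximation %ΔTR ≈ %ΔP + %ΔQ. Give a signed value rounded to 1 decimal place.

%ΔQ ≈ Ed × %ΔP = (-0.647) × (-10%) = +6.4700%
%ΔTR ≈ %ΔP + %ΔQ = (-10%) + (+6.4700%) = -3.5300%

-3.5%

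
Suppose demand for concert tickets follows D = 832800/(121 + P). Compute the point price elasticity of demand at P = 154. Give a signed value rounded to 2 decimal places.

dD/dP = −832800/(121 + P)² = -11.0122. At P = 154, D = 3028.36.
Ed = (dD/dP)·(P/D) = (-11.0122) × (154/3028.36) = -0.56

-0.56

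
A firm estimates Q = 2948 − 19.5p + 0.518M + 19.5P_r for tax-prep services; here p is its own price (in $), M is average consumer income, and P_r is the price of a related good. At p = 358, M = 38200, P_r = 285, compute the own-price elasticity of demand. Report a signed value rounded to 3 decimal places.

-0.328

At the given values, Q = 2948 − 19.5(358) + 0.518(38200) + 19.5(285) = 21312.1.
∂Q/∂p = −19.5.
E = (-19.5) × (358/21312.1) = -0.32756…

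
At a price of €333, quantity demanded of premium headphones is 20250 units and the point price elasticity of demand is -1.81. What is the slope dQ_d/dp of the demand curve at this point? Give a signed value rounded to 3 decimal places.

-110.068

Ed = (dQ_d/dp)·(p/Q_d) ⇒ dQ_d/dp = Ed·Q_d/p = (-1.81)·20250/333 = -110.06756…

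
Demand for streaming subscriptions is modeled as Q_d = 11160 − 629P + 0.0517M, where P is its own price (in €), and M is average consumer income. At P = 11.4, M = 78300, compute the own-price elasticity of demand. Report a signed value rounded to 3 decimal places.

-0.892

At the given values, Q_d = 11160 − 629(11.4) + 0.0517(78300) = 8037.51.
∂Q_d/∂P = −629.
E = (-629) × (11.4/8037.51) = -0.89214…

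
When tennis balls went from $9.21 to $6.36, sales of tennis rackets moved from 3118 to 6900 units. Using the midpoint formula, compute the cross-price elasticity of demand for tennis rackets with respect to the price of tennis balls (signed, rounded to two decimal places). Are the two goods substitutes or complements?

-2.06; complements

%ΔQ_{tennis rackets} = (6900 − 3118)/avg = 3782/5009 = 0.755040…
%ΔP_{tennis balls} = (6.36 − 9.21)/avg = -2.85/7.785 = -0.366088…
E_cross = (3782/5009) / (-2.85/7.785) = -2.0624…
E_cross < 0 ⇒ the goods are complements.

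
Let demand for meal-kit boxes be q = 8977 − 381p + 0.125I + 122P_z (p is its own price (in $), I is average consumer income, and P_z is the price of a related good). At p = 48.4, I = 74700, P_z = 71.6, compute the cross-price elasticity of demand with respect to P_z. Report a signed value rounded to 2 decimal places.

At the given values, q = 8977 − 381(48.4) + 0.125(74700) + 122(71.6) = 8609.3.
∂q/∂P_z = 122.
E = (122) × (71.6/8609.3) = 1.0146…

1.01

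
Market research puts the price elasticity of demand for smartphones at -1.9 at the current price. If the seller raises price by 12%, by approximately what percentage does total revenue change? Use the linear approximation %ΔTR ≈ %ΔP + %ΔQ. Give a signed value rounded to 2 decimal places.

-10.80%

%ΔQ ≈ Ed × %ΔP = (-1.9) × (+12%) = -22.8000%
%ΔTR ≈ %ΔP + %ΔQ = (+12%) + (-22.8000%) = -10.8000%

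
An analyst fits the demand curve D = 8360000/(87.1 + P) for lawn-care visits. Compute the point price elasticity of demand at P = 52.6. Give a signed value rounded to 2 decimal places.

-0.38

dD/dP = −8360000/(87.1 + P)² = -428.364. At P = 52.6, D = 59842.5.
Ed = (dD/dP)·(P/D) = (-428.364) × (52.6/59842.5) = -0.3765…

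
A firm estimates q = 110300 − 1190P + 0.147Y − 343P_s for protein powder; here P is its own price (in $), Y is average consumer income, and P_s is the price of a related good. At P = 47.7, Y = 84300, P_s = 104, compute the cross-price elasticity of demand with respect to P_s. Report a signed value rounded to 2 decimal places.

-1.18

At the given values, q = 110300 − 1190(47.7) + 0.147(84300) − 343(104) = 30257.1.
∂q/∂P_s = -343.
E = (-343) × (104/30257.1) = -1.1789…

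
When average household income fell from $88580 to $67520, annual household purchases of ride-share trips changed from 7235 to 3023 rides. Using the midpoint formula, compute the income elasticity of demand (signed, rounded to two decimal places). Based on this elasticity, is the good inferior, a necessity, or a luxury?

3.04; luxury

%ΔQ = (3023 − 7235)/[( 7235 + 3023)/2] = -4212/5129 = -0.821212…
%ΔIncome = (67520 − 88580)/[( 88580 + 67520)/2] = -21060/78050 = -0.269827…
E_income = (-4212/5129) / (-21060/78050) = 3.0434…
E_income > 1 ⇒ normal good, luxury.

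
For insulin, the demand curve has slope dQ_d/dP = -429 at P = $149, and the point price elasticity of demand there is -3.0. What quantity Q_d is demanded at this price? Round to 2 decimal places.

Ed = (dQ_d/dP)·(P/Q_d) ⇒ Q_d = (dQ_d/dP)·P/Ed = (-429)·149/(-3.0) = 21307

21307.00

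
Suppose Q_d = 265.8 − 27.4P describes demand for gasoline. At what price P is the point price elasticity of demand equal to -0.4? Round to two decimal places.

2.77

Ed = −27.4P/(265.8 − 27.4P). Set this equal to -0.4:
27.4P = 0.4·(265.8 − 27.4P) ⇒ 27.4P(1 + 0.4) = 0.4·265.8
P = 0.4·265.8 / (27.4·1.4) = 2.7716…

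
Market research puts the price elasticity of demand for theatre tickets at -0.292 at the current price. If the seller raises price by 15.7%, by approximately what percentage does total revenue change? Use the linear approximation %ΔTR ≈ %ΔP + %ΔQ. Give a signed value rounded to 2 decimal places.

%ΔQ ≈ Ed × %ΔP = (-0.292) × (+15.7%) = -4.5844%
%ΔTR ≈ %ΔP + %ΔQ = (+15.7%) + (-4.5844%) = +11.1156%

+11.12%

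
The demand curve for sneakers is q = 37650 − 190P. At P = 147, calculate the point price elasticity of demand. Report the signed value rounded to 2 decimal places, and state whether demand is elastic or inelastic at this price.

-2.87; elastic

dq/dP = −190. At P = 147, q = 37650 − 190(147) = 9720.
Ed = (dq/dP)·(P/q) = −190 × (147/9720) = -2.8734…
|Ed| = 2.87 > 1, so demand is elastic.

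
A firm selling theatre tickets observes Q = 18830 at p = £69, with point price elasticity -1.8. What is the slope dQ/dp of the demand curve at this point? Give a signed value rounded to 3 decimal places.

-491.217

Ed = (dQ/dp)·(p/Q) ⇒ dQ/dp = Ed·Q/p = (-1.8)·18830/69 = -491.21739…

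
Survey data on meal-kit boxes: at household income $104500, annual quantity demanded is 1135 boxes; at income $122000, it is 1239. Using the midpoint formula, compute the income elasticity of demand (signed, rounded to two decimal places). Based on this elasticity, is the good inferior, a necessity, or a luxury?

0.57; necessity

%ΔQ = (1239 − 1135)/[( 1135 + 1239)/2] = 104/1187 = 0.087615…
%ΔIncome = (122000 − 104500)/[( 104500 + 122000)/2] = 17500/113250 = 0.154525…
E_income = (104/1187) / (17500/113250) = 0.5669…
0 < E_income < 1 ⇒ normal good, necessity.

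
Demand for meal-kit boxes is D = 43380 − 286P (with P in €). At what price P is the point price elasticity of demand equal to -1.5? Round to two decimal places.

Ed = −286P/(43380 − 286P). Set this equal to -1.5:
286P = 1.5·(43380 − 286P) ⇒ 286P(1 + 1.5) = 1.5·43380
P = 1.5·43380 / (286·2.5) = 91.0069…

91.01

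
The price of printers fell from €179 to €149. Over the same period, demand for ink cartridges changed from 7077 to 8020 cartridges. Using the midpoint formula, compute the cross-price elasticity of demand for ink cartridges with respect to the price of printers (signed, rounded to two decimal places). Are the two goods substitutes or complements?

-0.68; complements

%ΔQ_{ink cartridges} = (8020 − 7077)/avg = 943/7548.5 = 0.124925…
%ΔP_{printers} = (149 − 179)/avg = -30/164 = -0.182926…
E_cross = (943/7548.5) / (-30/164) = -0.6829…
E_cross < 0 ⇒ the goods are complements.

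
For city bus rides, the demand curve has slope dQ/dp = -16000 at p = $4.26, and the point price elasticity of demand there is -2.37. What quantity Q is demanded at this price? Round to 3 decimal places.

28759.494

Ed = (dQ/dp)·(p/Q) ⇒ Q = (dQ/dp)·p/Ed = (-16000)·4.26/(-2.37) = 28759.49367…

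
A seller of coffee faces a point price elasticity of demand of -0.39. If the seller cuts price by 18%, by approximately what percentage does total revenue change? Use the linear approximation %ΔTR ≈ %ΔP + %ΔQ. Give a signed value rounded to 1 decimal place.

-11.0%

%ΔQ ≈ Ed × %ΔP = (-0.39) × (-18%) = +7.0200%
%ΔTR ≈ %ΔP + %ΔQ = (-18%) + (+7.0200%) = -10.9800%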